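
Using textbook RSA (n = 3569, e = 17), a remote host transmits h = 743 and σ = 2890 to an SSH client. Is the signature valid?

Squares mod 3569: σ^1≡2890, σ^2≡640, σ^4≡2734, σ^8≡1270, σ^16≡3281
17 = 16 + 1, so σ^17 ≡ 3281·2890 ≡ 2826 (mod 3569)
2826 ≠ 743, so verification fails.

invalid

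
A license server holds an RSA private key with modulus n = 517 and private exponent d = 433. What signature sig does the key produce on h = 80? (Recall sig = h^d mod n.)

434

h^2 ≡ 80^2 = 6400 ≡ 196
h^4 ≡ 196^2 = 38416 ≡ 158
h^8 ≡ 158^2 = 24964 ≡ 148
h^16 ≡ 148^2 = 21904 ≡ 190
h^32 ≡ 190^2 = 36100 ≡ 427
h^64 ≡ 427^2 = 182329 ≡ 345
h^128 ≡ 345^2 = 119025 ≡ 115
h^256 ≡ 115^2 = 13225 ≡ 300
433 = 256 + 128 + 32 + 16 + 1, so h^433 ≡ 300·115·427·190·80 ≡ 434 (mod 517)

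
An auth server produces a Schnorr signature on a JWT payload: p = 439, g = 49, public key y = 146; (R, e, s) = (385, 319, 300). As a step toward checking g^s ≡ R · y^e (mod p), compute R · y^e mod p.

146^2 = 21316 ≡ 244
146^4 ≡ 244^2 = 59536 ≡ 271
146^8 ≡ 271^2 = 73441 ≡ 128
146^16 ≡ 128^2 = 16384 ≡ 141
146^32 ≡ 141^2 = 19881 ≡ 126
146^64 ≡ 126^2 = 15876 ≡ 72
146^128 ≡ 72^2 = 5184 ≡ 355
146^256 ≡ 355^2 = 126025 ≡ 32
319 = 256 + 32 + 16 + 8 + 4 + 2 + 1, so 146^319 ≡ 32·126·141·128·271·244·146 ≡ 112 (mod 439)
R · y^e ≡ 385·112 = 43120 ≡ 98 (mod 439)

98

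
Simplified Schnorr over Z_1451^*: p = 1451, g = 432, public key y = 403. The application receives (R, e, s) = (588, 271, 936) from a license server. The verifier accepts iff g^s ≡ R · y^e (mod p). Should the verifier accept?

g^s mod p:
Squares mod 1451: 432^1≡432, 432^2≡896, 432^4≡413, 432^8≡802, 432^16≡411, 432^32≡605, 432^64≡373, 432^128≡1284, 432^256≡320, 432^512≡830
936 = 512 + 256 + 128 + 32 + 8, so 432^936 ≡ 830·320·1284·605·802 ≡ 478 (mod 1451)
R · y^e mod p:
Squares mod 1451: 403^1≡403, 403^2≡1348, 403^4≡452, 403^8≡1164, 403^16≡1113, 403^32≡1066, 403^64≡223, 403^128≡395, 403^256≡768
271 = 256 + 8 + 4 + 2 + 1, so 403^271 ≡ 768·1164·452·1348·403 ≡ 292 (mod 1451)
588·292 = 171696 ≡ 478 (mod 1451)
478 ≡ 478 (mod 1451); signature holds.

accept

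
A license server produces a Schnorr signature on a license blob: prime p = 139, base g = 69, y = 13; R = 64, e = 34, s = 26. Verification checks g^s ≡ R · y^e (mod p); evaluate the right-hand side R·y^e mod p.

127

13^34 mod 139 = 78
R · y^e ≡ 64·78 = 4992 ≡ 127 (mod 139)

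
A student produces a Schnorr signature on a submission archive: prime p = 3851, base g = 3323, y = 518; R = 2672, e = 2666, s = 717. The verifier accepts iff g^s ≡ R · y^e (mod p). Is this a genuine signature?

genuine

g^s mod p:
3323^2 = 11042329 ≡ 1512
3323^4 ≡ 1512^2 = 2286144 ≡ 2501
3323^8 ≡ 2501^2 = 6255001 ≡ 977
3323^16 ≡ 977^2 = 954529 ≡ 3332
3323^32 ≡ 3332^2 = 11102224 ≡ 3642
3323^64 ≡ 3642^2 = 13264164 ≡ 1320
3323^128 ≡ 1320^2 = 1742400 ≡ 1748
3323^256 ≡ 1748^2 = 3055504 ≡ 1661
3323^512 ≡ 1661^2 = 2758921 ≡ 1605
717 = 512 + 128 + 64 + 8 + 4 + 1, so 3323^717 ≡ 1605·1748·1320·977·2501·3323 ≡ 611 (mod 3851)
R · y^e mod p:
518^2 = 268324 ≡ 2605
518^4 ≡ 2605^2 = 6786025 ≡ 563
518^8 ≡ 563^2 = 316969 ≡ 1187
518^16 ≡ 1187^2 = 1408969 ≡ 3354
518^32 ≡ 3354^2 = 11249316 ≡ 545
518^64 ≡ 545^2 = 297025 ≡ 498
518^128 ≡ 498^2 = 248004 ≡ 1540
518^256 ≡ 1540^2 = 2371600 ≡ 3235
518^512 ≡ 3235^2 = 10465225 ≡ 2058
518^1024 ≡ 2058^2 = 4235364 ≡ 3115
518^2048 ≡ 3115^2 = 9703225 ≡ 2556
2666 = 2048 + 512 + 64 + 32 + 8 + 2, so 518^2666 ≡ 2556·2058·498·545·1187·2605 ≡ 3354 (mod 3851)
2672·3354 = 8961888 ≡ 611 (mod 3851)
611 ≡ 611 (mod 3851); signature holds.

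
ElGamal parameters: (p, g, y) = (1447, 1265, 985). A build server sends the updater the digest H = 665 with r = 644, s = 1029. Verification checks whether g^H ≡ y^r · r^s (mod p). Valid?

no

Left side g^H mod p:
1265^2 = 1600225 ≡ 1290
1265^4 ≡ 1290^2 = 1664100 ≡ 50
1265^8 ≡ 50^2 = 2500 ≡ 1053
1265^16 ≡ 1053^2 = 1108809 ≡ 407
1265^32 ≡ 407^2 = 165649 ≡ 691
1265^64 ≡ 691^2 = 477481 ≡ 1418
1265^128 ≡ 1418^2 = 2010724 ≡ 841
1265^256 ≡ 841^2 = 707281 ≡ 1145
1265^512 ≡ 1145^2 = 1311025 ≡ 43
665 = 512 + 128 + 16 + 8 + 1, so 1265^665 ≡ 43·841·407·1053·1265 ≡ 1326 (mod 1447)
Right side y^r · r^s mod p:
985^2 = 970225 ≡ 735
985^4 ≡ 735^2 = 540225 ≡ 494
985^8 ≡ 494^2 = 244036 ≡ 940
985^16 ≡ 940^2 = 883600 ≡ 930
985^32 ≡ 930^2 = 864900 ≡ 1041
985^64 ≡ 1041^2 = 1083681 ≡ 1325
985^128 ≡ 1325^2 = 1755625 ≡ 414
985^256 ≡ 414^2 = 171396 ≡ 650
985^512 ≡ 650^2 = 422500 ≡ 1423
644 = 512 + 128 + 4, so 985^644 ≡ 1423·414·494 ≡ 1287 (mod 1447)
644^2 = 414736 ≡ 894
644^4 ≡ 894^2 = 799236 ≡ 492
644^8 ≡ 492^2 = 242064 ≡ 415
644^16 ≡ 415^2 = 172225 ≡ 32
644^32 ≡ 32^2 = 1024
644^64 ≡ 1024^2 = 1048576 ≡ 948
644^128 ≡ 948^2 = 898704 ≡ 117
644^256 ≡ 117^2 = 13689 ≡ 666
644^512 ≡ 666^2 = 443556 ≡ 774
644^1024 ≡ 774^2 = 599076 ≡ 18
1029 = 1024 + 4 + 1, so 644^1029 ≡ 18·492·644 ≡ 637 (mod 1447)
1287·637 = 819819 ≡ 817 (mod 1447)
1326 ≠ 817, so verification fails.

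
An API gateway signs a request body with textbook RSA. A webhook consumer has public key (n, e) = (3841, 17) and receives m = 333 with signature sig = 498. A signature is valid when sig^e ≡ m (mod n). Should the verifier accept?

sig^2 ≡ 498^2 = 248004 ≡ 2180
sig^4 ≡ 2180^2 = 4752400 ≡ 1083
sig^8 ≡ 1083^2 = 1172889 ≡ 1384
sig^16 ≡ 1384^2 = 1915456 ≡ 2638
17 = 16 + 1, so sig^17 ≡ 2638·498 ≡ 102 (mod 3841)
102 ≠ 333, so verification fails.

reject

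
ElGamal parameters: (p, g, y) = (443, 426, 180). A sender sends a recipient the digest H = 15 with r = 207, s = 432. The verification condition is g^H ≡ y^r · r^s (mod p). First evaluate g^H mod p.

426^2 = 181476 ≡ 289
426^4 ≡ 289^2 = 83521 ≡ 237
426^8 ≡ 237^2 = 56169 ≡ 351
15 = 8 + 4 + 2 + 1, so 426^15 ≡ 351·237·289·426 ≡ 336 (mod 443)

336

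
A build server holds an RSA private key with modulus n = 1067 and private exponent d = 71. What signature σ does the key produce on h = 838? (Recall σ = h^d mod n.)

618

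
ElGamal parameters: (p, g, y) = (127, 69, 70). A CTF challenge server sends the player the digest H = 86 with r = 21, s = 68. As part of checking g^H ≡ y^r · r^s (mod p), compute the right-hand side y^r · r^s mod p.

70^2 = 4900 ≡ 74
70^4 ≡ 74^2 = 5476 ≡ 15
70^8 ≡ 15^2 = 225 ≡ 98
70^16 ≡ 98^2 = 9604 ≡ 79
21 = 16 + 4 + 1, so 70^21 ≡ 79·15·70 ≡ 19 (mod 127)
21^2 = 441 ≡ 60
21^4 ≡ 60^2 = 3600 ≡ 44
21^8 ≡ 44^2 = 1936 ≡ 31
21^16 ≡ 31^2 = 961 ≡ 72
21^32 ≡ 72^2 = 5184 ≡ 104
21^64 ≡ 104^2 = 10816 ≡ 21
68 = 64 + 4, so 21^68 ≡ 21·44 ≡ 35 (mod 127)
y^r · r^s ≡ 19·35 = 665 ≡ 30 (mod 127)

30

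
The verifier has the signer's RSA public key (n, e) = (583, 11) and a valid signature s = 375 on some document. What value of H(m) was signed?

s^2 ≡ 375^2 = 140625 ≡ 122
s^4 ≡ 122^2 = 14884 ≡ 309
s^8 ≡ 309^2 = 95481 ≡ 452
11 = 8 + 2 + 1, so s^11 ≡ 452·122·375 ≡ 573 (mod 583)

573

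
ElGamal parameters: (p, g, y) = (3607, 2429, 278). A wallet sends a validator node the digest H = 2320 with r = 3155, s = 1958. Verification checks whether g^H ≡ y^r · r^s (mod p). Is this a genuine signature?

Left side g^H mod p:
Squares mod 3607: 2429^1≡2429, 2429^2≡2596, 2429^4≡1340, 2429^8≡2921, 2429^16≡1686, 2429^32≡280, 2429^64≡2653, 2429^128≡1152, 2429^256≡3335, 2429^512≡1844, 2429^1024≡2542, 2429^2048≡1627
2320 = 2048 + 256 + 16, so 2429^2320 ≡ 1627·3335·1686 ≡ 408 (mod 3607)
Right side y^r · r^s mod p:
Squares mod 3607: 278^1≡278, 278^2≡1537, 278^4≡3391, 278^8≡3372, 278^16≡1120, 278^32≡2771, 278^64≡2745, 278^128≡2, 278^256≡4, 278^512≡16, 278^1024≡256, 278^2048≡610
3155 = 2048 + 1024 + 64 + 16 + 2 + 1, so 278^3155 ≡ 610·256·2745·1120·1537·278 ≡ 324 (mod 3607)
Squares mod 3607: 3155^1≡3155, 3155^2≡2312, 3155^4≡3377, 3155^8≡2402, 3155^16≡2011, 3155^32≡674, 3155^64≡3401, 3155^128≡2759, 3155^256≡1311, 3155^512≡1789, 3155^1024≡1112
1958 = 1024 + 512 + 256 + 128 + 32 + 4 + 2, so 3155^1958 ≡ 1112·1789·1311·2759·674·3377·2312 ≡ 1254 (mod 3607)
324·1254 = 406296 ≡ 2312 (mod 3607)
408 ≠ 2312, so verification fails.

forged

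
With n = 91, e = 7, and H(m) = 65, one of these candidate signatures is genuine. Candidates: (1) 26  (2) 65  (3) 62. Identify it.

2

Candidate 1: Squares mod 91: 26^1≡26, 26^2≡39, 26^4≡65; 7 = 4 + 2 + 1, so 26^7 ≡ 65·39·26 ≡ 26 (mod 91)
Candidate 2: Squares mod 91: 65^1≡65, 65^2≡39, 65^4≡65; 7 = 4 + 2 + 1, so 65^7 ≡ 65·39·65 ≡ 65 (mod 91)
  → matches H(m) = 65
Candidate 3: Squares mod 91: 62^1≡62, 62^2≡22, 62^4≡29; 7 = 4 + 2 + 1, so 62^7 ≡ 29·22·62 ≡ 62 (mod 91)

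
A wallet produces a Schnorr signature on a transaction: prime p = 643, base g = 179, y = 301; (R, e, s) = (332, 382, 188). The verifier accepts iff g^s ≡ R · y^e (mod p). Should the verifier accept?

accept

g^s mod p:
179^2 = 32041 ≡ 534
179^4 ≡ 534^2 = 285156 ≡ 307
179^8 ≡ 307^2 = 94249 ≡ 371
179^16 ≡ 371^2 = 137641 ≡ 39
179^32 ≡ 39^2 = 1521 ≡ 235
179^64 ≡ 235^2 = 55225 ≡ 570
179^128 ≡ 570^2 = 324900 ≡ 185
188 = 128 + 32 + 16 + 8 + 4, so 179^188 ≡ 185·235·39·371·307 ≡ 111 (mod 643)
R · y^e mod p:
301^2 = 90601 ≡ 581
301^4 ≡ 581^2 = 337561 ≡ 629
301^8 ≡ 629^2 = 395641 ≡ 196
301^16 ≡ 196^2 = 38416 ≡ 479
301^32 ≡ 479^2 = 229441 ≡ 533
301^64 ≡ 533^2 = 284089 ≡ 526
301^128 ≡ 526^2 = 276676 ≡ 186
301^256 ≡ 186^2 = 34596 ≡ 517
382 = 256 + 64 + 32 + 16 + 8 + 4 + 2, so 301^382 ≡ 517·526·533·479·196·629·581 ≡ 378 (mod 643)
332·378 = 125496 ≡ 111 (mod 643)
111 ≡ 111 (mod 643); signature holds.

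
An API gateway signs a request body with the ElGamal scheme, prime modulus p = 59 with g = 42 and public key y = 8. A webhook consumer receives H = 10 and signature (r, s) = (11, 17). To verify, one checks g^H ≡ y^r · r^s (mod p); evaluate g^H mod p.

12

Squares mod 59: 42^1≡42, 42^2≡53, 42^4≡36, 42^8≡57
10 = 8 + 2, so 42^10 ≡ 57·53 ≡ 12 (mod 59)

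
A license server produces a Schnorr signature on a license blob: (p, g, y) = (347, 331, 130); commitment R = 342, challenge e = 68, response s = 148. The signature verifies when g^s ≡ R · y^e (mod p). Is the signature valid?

valid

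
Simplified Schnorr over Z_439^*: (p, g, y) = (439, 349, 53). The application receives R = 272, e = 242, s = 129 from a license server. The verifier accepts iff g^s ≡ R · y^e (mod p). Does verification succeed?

g^s mod p:
349^2 = 121801 ≡ 198
349^4 ≡ 198^2 = 39204 ≡ 133
349^8 ≡ 133^2 = 17689 ≡ 129
349^16 ≡ 129^2 = 16641 ≡ 398
349^32 ≡ 398^2 = 158404 ≡ 364
349^64 ≡ 364^2 = 132496 ≡ 357
349^128 ≡ 357^2 = 127449 ≡ 139
129 = 128 + 1, so 349^129 ≡ 139·349 ≡ 221 (mod 439)
R · y^e mod p:
53^2 = 2809 ≡ 175
53^4 ≡ 175^2 = 30625 ≡ 334
53^8 ≡ 334^2 = 111556 ≡ 50
53^16 ≡ 50^2 = 2500 ≡ 305
53^32 ≡ 305^2 = 93025 ≡ 396
53^64 ≡ 396^2 = 156816 ≡ 93
53^128 ≡ 93^2 = 8649 ≡ 308
242 = 128 + 64 + 32 + 16 + 2, so 53^242 ≡ 308·93·396·305·175 ≡ 354 (mod 439)
272·354 = 96288 ≡ 147 (mod 439)
221 ≠ 147; the check fails.

fails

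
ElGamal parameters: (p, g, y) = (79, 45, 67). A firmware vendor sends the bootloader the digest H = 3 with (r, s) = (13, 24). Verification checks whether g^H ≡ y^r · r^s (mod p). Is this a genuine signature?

genuine

Left side g^H mod p:
45^3 mod 79 = 38
Right side y^r · r^s mod p:
67^13 mod 79 = 1
13^24 mod 79 = 38
1·38 = 38 ≡ 38 (mod 79)
38 ≡ 38 (mod 79), so the signature is genuine.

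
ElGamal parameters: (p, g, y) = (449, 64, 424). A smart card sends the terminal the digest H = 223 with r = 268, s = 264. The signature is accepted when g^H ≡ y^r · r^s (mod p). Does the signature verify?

does not verify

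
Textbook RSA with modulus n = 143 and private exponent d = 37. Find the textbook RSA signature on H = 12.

12

H^2 ≡ 12^2 = 144 ≡ 1
H^4 ≡ 1^2 = 1
H^8 ≡ 1^2 = 1
H^16 ≡ 1^2 = 1
H^32 ≡ 1^2 = 1
37 = 32 + 4 + 1, so H^37 ≡ 1·1·12 ≡ 12 (mod 143)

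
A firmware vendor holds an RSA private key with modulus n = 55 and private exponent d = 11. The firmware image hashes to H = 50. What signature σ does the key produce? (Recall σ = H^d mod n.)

Squares mod 55: H^1≡50, H^2≡25, H^4≡20, H^8≡15
11 = 8 + 2 + 1, so H^11 ≡ 15·25·50 ≡ 50 (mod 55)

50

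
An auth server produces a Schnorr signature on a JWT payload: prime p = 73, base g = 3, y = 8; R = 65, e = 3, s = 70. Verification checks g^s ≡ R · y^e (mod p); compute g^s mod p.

65

3^2 = 9
3^4 ≡ 9^2 = 81 ≡ 8
3^8 ≡ 8^2 = 64
3^16 ≡ 64^2 = 4096 ≡ 8
3^32 ≡ 8^2 = 64
3^64 ≡ 64^2 = 4096 ≡ 8
70 = 64 + 4 + 2, so 3^70 ≡ 8·8·9 ≡ 65 (mod 73)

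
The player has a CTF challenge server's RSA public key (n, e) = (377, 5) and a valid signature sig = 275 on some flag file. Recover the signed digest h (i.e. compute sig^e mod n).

19

sig^2 ≡ 275^2 = 75625 ≡ 225
sig^4 ≡ 225^2 = 50625 ≡ 107
5 = 4 + 1, so sig^5 ≡ 107·275 ≡ 19 (mod 377)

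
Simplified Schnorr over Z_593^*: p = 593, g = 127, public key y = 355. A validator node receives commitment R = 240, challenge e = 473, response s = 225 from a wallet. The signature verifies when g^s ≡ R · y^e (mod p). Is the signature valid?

valid

g^s mod p:
127^2 = 16129 ≡ 118
127^4 ≡ 118^2 = 13924 ≡ 285
127^8 ≡ 285^2 = 81225 ≡ 577
127^16 ≡ 577^2 = 332929 ≡ 256
127^32 ≡ 256^2 = 65536 ≡ 306
127^64 ≡ 306^2 = 93636 ≡ 535
127^128 ≡ 535^2 = 286225 ≡ 399
225 = 128 + 64 + 32 + 1, so 127^225 ≡ 399·535·306·127 ≡ 582 (mod 593)
R · y^e mod p:
355^2 = 126025 ≡ 309
355^4 ≡ 309^2 = 95481 ≡ 8
355^8 ≡ 8^2 = 64
355^16 ≡ 64^2 = 4096 ≡ 538
355^32 ≡ 538^2 = 289444 ≡ 60
355^64 ≡ 60^2 = 3600 ≡ 42
355^128 ≡ 42^2 = 1764 ≡ 578
355^256 ≡ 578^2 = 334084 ≡ 225
473 = 256 + 128 + 64 + 16 + 8 + 1, so 355^473 ≡ 225·578·42·538·64·355 ≡ 462 (mod 593)
240·462 = 110880 ≡ 582 (mod 593)
582 ≡ 582 (mod 593); signature holds.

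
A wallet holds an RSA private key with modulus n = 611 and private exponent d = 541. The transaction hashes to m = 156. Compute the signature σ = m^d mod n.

442

Squares mod 611: m^1≡156, m^2≡507, m^4≡429, m^8≡130, m^16≡403, m^32≡494, m^64≡247, m^128≡520, m^256≡338, m^512≡598
541 = 512 + 16 + 8 + 4 + 1, so m^541 ≡ 598·403·130·429·156 ≡ 442 (mod 611)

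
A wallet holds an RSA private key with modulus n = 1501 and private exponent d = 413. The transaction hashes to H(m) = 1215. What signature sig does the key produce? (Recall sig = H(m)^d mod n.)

(H(m))^2 ≡ 1215^2 = 1476225 ≡ 742
(H(m))^4 ≡ 742^2 = 550564 ≡ 1198
(H(m))^8 ≡ 1198^2 = 1435204 ≡ 248
(H(m))^16 ≡ 248^2 = 61504 ≡ 1464
(H(m))^32 ≡ 1464^2 = 2143296 ≡ 1369
(H(m))^64 ≡ 1369^2 = 1874161 ≡ 913
(H(m))^128 ≡ 913^2 = 833569 ≡ 514
(H(m))^256 ≡ 514^2 = 264196 ≡ 20
413 = 256 + 128 + 16 + 8 + 4 + 1, so (H(m))^413 ≡ 20·514·1464·248·1198·1215 ≡ 284 (mod 1501)

284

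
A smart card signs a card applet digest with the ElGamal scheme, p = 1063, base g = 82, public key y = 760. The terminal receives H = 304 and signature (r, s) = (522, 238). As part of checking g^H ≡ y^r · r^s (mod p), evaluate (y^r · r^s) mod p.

123

760^2 = 577600 ≡ 391
760^4 ≡ 391^2 = 152881 ≡ 872
760^8 ≡ 872^2 = 760384 ≡ 339
760^16 ≡ 339^2 = 114921 ≡ 117
760^32 ≡ 117^2 = 13689 ≡ 933
760^64 ≡ 933^2 = 870489 ≡ 955
760^128 ≡ 955^2 = 912025 ≡ 1034
760^256 ≡ 1034^2 = 1069156 ≡ 841
760^512 ≡ 841^2 = 707281 ≡ 386
522 = 512 + 8 + 2, so 760^522 ≡ 386·339·391 ≡ 661 (mod 1063)
522^2 = 272484 ≡ 356
522^4 ≡ 356^2 = 126736 ≡ 239
522^8 ≡ 239^2 = 57121 ≡ 782
522^16 ≡ 782^2 = 611524 ≡ 299
522^32 ≡ 299^2 = 89401 ≡ 109
522^64 ≡ 109^2 = 11881 ≡ 188
522^128 ≡ 188^2 = 35344 ≡ 265
238 = 128 + 64 + 32 + 8 + 4 + 2, so 522^238 ≡ 265·188·109·782·239·356 ≡ 436 (mod 1063)
y^r · r^s ≡ 661·436 = 288196 ≡ 123 (mod 1063)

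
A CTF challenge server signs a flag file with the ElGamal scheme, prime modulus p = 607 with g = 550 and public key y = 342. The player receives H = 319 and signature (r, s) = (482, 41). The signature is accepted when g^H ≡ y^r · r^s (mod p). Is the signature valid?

Left side g^H mod p:
550^2 = 302500 ≡ 214
550^4 ≡ 214^2 = 45796 ≡ 271
550^8 ≡ 271^2 = 73441 ≡ 601
550^16 ≡ 601^2 = 361201 ≡ 36
550^32 ≡ 36^2 = 1296 ≡ 82
550^64 ≡ 82^2 = 6724 ≡ 47
550^128 ≡ 47^2 = 2209 ≡ 388
550^256 ≡ 388^2 = 150544 ≡ 8
319 = 256 + 32 + 16 + 8 + 4 + 2 + 1, so 550^319 ≡ 8·82·36·601·271·214·550 ≡ 36 (mod 607)
Right side y^r · r^s mod p:
342^2 = 116964 ≡ 420
342^4 ≡ 420^2 = 176400 ≡ 370
342^8 ≡ 370^2 = 136900 ≡ 325
342^16 ≡ 325^2 = 105625 ≡ 7
342^32 ≡ 7^2 = 49
342^64 ≡ 49^2 = 2401 ≡ 580
342^128 ≡ 580^2 = 336400 ≡ 122
342^256 ≡ 122^2 = 14884 ≡ 316
482 = 256 + 128 + 64 + 32 + 2, so 342^482 ≡ 316·122·580·49·420 ≡ 212 (mod 607)
482^2 = 232324 ≡ 450
482^4 ≡ 450^2 = 202500 ≡ 369
482^8 ≡ 369^2 = 136161 ≡ 193
482^16 ≡ 193^2 = 37249 ≡ 222
482^32 ≡ 222^2 = 49284 ≡ 117
41 = 32 + 8 + 1, so 482^41 ≡ 117·193·482 ≡ 532 (mod 607)
212·532 = 112784 ≡ 489 (mod 607)
36 ≠ 489, so verification fails.

invalid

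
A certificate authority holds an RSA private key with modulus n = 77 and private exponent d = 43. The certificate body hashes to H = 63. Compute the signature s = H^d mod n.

28

H^43 mod 77 = 28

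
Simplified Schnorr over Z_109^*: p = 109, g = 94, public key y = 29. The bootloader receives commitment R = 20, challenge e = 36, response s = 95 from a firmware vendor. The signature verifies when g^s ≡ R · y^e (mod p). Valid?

yes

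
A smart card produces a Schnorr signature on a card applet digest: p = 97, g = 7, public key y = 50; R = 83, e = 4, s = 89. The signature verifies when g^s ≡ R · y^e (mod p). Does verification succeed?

fails

g^s mod p:
7^2 = 49
7^4 ≡ 49^2 = 2401 ≡ 73
7^8 ≡ 73^2 = 5329 ≡ 91
7^16 ≡ 91^2 = 8281 ≡ 36
7^32 ≡ 36^2 = 1296 ≡ 35
7^64 ≡ 35^2 = 1225 ≡ 61
89 = 64 + 16 + 8 + 1, so 7^89 ≡ 61·36·91·7 ≡ 15 (mod 97)
R · y^e mod p:
50^2 = 2500 ≡ 75
50^4 ≡ 75^2 = 5625 ≡ 96
83·96 = 7968 ≡ 14 (mod 97)
15 ≠ 14; the check fails.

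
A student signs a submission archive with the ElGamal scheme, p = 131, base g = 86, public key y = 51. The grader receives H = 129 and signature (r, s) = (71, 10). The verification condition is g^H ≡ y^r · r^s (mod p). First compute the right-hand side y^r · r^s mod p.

51^2 = 2601 ≡ 112
51^4 ≡ 112^2 = 12544 ≡ 99
51^8 ≡ 99^2 = 9801 ≡ 107
51^16 ≡ 107^2 = 11449 ≡ 52
51^32 ≡ 52^2 = 2704 ≡ 84
51^64 ≡ 84^2 = 7056 ≡ 113
71 = 64 + 4 + 2 + 1, so 51^71 ≡ 113·99·112·51 ≡ 47 (mod 131)
71^2 = 5041 ≡ 63
71^4 ≡ 63^2 = 3969 ≡ 39
71^8 ≡ 39^2 = 1521 ≡ 80
10 = 8 + 2, so 71^10 ≡ 80·63 ≡ 62 (mod 131)
y^r · r^s ≡ 47·62 = 2914 ≡ 32 (mod 131)

32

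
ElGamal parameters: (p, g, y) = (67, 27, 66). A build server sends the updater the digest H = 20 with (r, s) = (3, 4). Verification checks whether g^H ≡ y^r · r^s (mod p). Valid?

no

Left side g^H mod p:
27^2 = 729 ≡ 59
27^4 ≡ 59^2 = 3481 ≡ 64
27^8 ≡ 64^2 = 4096 ≡ 9
27^16 ≡ 9^2 = 81 ≡ 14
20 = 16 + 4, so 27^20 ≡ 14·64 ≡ 25 (mod 67)
Right side y^r · r^s mod p:
66^2 = 4356 ≡ 1
3 = 2 + 1, so 66^3 ≡ 1·66 ≡ 66 (mod 67)
3^2 = 9
3^4 ≡ 9^2 = 81 ≡ 14
66·14 = 924 ≡ 53 (mod 67)
25 ≠ 53, so verification fails.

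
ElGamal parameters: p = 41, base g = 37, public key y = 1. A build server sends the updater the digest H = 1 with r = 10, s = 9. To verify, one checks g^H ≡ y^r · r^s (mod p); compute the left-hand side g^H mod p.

37^1 mod 41 = 37

37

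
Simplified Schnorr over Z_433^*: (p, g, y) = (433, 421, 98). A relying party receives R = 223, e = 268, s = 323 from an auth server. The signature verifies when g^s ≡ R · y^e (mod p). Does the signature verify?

does not verify

g^s mod p:
421^2 = 177241 ≡ 144
421^4 ≡ 144^2 = 20736 ≡ 385
421^8 ≡ 385^2 = 148225 ≡ 139
421^16 ≡ 139^2 = 19321 ≡ 269
421^32 ≡ 269^2 = 72361 ≡ 50
421^64 ≡ 50^2 = 2500 ≡ 335
421^128 ≡ 335^2 = 112225 ≡ 78
421^256 ≡ 78^2 = 6084 ≡ 22
323 = 256 + 64 + 2 + 1, so 421^323 ≡ 22·335·144·421 ≡ 36 (mod 433)
R · y^e mod p:
98^2 = 9604 ≡ 78
98^4 ≡ 78^2 = 6084 ≡ 22
98^8 ≡ 22^2 = 484 ≡ 51
98^16 ≡ 51^2 = 2601 ≡ 3
98^32 ≡ 3^2 = 9
98^64 ≡ 9^2 = 81
98^128 ≡ 81^2 = 6561 ≡ 66
98^256 ≡ 66^2 = 4356 ≡ 26
268 = 256 + 8 + 4, so 98^268 ≡ 26·51·22 ≡ 161 (mod 433)
223·161 = 35903 ≡ 397 (mod 433)
36 ≠ 397; the check fails.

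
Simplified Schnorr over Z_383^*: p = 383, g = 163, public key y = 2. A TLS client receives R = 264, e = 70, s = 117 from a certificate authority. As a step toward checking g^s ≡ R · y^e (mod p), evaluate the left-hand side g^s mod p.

164

Squares mod 383: 163^1≡163, 163^2≡142, 163^4≡248, 163^8≡224, 163^16≡3, 163^32≡9, 163^64≡81
117 = 64 + 32 + 16 + 4 + 1, so 163^117 ≡ 81·9·3·248·163 ≡ 164 (mod 383)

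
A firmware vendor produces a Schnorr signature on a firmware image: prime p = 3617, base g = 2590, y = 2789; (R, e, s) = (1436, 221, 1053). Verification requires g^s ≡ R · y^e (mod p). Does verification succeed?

fails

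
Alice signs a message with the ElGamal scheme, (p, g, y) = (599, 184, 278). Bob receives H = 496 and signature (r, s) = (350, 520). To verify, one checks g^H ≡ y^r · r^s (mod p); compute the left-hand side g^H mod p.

533

184^2 = 33856 ≡ 312
184^4 ≡ 312^2 = 97344 ≡ 306
184^8 ≡ 306^2 = 93636 ≡ 192
184^16 ≡ 192^2 = 36864 ≡ 325
184^32 ≡ 325^2 = 105625 ≡ 201
184^64 ≡ 201^2 = 40401 ≡ 268
184^128 ≡ 268^2 = 71824 ≡ 543
184^256 ≡ 543^2 = 294849 ≡ 141
496 = 256 + 128 + 64 + 32 + 16, so 184^496 ≡ 141·543·268·201·325 ≡ 533 (mod 599)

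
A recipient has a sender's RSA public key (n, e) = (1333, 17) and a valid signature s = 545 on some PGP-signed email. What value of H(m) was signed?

s^2 ≡ 545^2 = 297025 ≡ 1099
s^4 ≡ 1099^2 = 1207801 ≡ 103
s^8 ≡ 103^2 = 10609 ≡ 1278
s^16 ≡ 1278^2 = 1633284 ≡ 359
17 = 16 + 1, so s^17 ≡ 359·545 ≡ 1037 (mod 1333)

1037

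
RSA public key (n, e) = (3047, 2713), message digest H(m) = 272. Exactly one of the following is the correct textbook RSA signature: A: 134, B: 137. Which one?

A

Candidate A: Squares mod 3047: 134^1≡134, 134^2≡2721, 134^4≡2678, 134^8≡2093, 134^16≡2110, 134^32≡433, 134^64≡1622, 134^128≡1323, 134^256≡1351, 134^512≡48, 134^1024≡2304, 134^2048≡542; 2713 = 2048 + 512 + 128 + 16 + 8 + 1, so 134^2713 ≡ 542·48·1323·2110·2093·134 ≡ 272 (mod 3047)
  → matches H(m) = 272
Candidate B: Squares mod 3047: 137^1≡137, 137^2≡487, 137^4≡2550, 137^8≡202, 137^16≡1193, 137^32≡300, 137^64≡1637, 137^128≡1456, 137^256≡2271, 137^512≡1917, 137^1024≡207, 137^2048≡191; 2713 = 2048 + 512 + 128 + 16 + 8 + 1, so 137^2713 ≡ 191·1917·1456·1193·202·137 ≡ 2138 (mod 3047)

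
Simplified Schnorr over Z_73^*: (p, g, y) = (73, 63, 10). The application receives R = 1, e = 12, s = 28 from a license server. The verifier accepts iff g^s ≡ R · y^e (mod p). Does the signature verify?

verifies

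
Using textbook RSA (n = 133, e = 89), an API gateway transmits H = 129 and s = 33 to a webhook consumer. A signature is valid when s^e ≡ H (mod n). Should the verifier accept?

s^2 ≡ 33^2 = 1089 ≡ 25
s^4 ≡ 25^2 = 625 ≡ 93
s^8 ≡ 93^2 = 8649 ≡ 4
s^16 ≡ 4^2 = 16
s^32 ≡ 16^2 = 256 ≡ 123
s^64 ≡ 123^2 = 15129 ≡ 100
89 = 64 + 16 + 8 + 1, so s^89 ≡ 100·16·4·33 ≡ 129 (mod 133)
Since 129 equals the digest 129, verification succeeds.

accept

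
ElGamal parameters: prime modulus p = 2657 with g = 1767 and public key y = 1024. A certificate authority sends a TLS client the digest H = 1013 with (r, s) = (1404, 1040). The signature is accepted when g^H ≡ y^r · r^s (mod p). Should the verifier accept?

reject

Left side g^H mod p:
1767^2 = 3122289 ≡ 314
1767^4 ≡ 314^2 = 98596 ≡ 287
1767^8 ≡ 287^2 = 82369 ≡ 2
1767^16 ≡ 2^2 = 4
1767^32 ≡ 4^2 = 16
1767^64 ≡ 16^2 = 256
1767^128 ≡ 256^2 = 65536 ≡ 1768
1767^256 ≡ 1768^2 = 3125824 ≡ 1192
1767^512 ≡ 1192^2 = 1420864 ≡ 2026
1013 = 512 + 256 + 128 + 64 + 32 + 16 + 4 + 1, so 1767^1013 ≡ 2026·1192·1768·256·16·4·287·1767 ≡ 1603 (mod 2657)
Right side y^r · r^s mod p:
1024^2 = 1048576 ≡ 1718
1024^4 ≡ 1718^2 = 2951524 ≡ 2254
1024^8 ≡ 2254^2 = 5080516 ≡ 332
1024^16 ≡ 332^2 = 110224 ≡ 1287
1024^32 ≡ 1287^2 = 1656369 ≡ 1058
1024^64 ≡ 1058^2 = 1119364 ≡ 767
1024^128 ≡ 767^2 = 588289 ≡ 1092
1024^256 ≡ 1092^2 = 1192464 ≡ 2128
1024^512 ≡ 2128^2 = 4528384 ≡ 856
1024^1024 ≡ 856^2 = 732736 ≡ 2061
1404 = 1024 + 256 + 64 + 32 + 16 + 8 + 4, so 1024^1404 ≡ 2061·2128·767·1058·1287·332·2254 ≡ 2436 (mod 2657)
1404^2 = 1971216 ≡ 2379
1404^4 ≡ 2379^2 = 5659641 ≡ 231
1404^8 ≡ 231^2 = 53361 ≡ 221
1404^16 ≡ 221^2 = 48841 ≡ 1015
1404^32 ≡ 1015^2 = 1030225 ≡ 1966
1404^64 ≡ 1966^2 = 3865156 ≡ 1878
1404^128 ≡ 1878^2 = 3526884 ≡ 1045
1404^256 ≡ 1045^2 = 1092025 ≡ 2655
1404^512 ≡ 2655^2 = 7049025 ≡ 4
1404^1024 ≡ 4^2 = 16
1040 = 1024 + 16, so 1404^1040 ≡ 16·1015 ≡ 298 (mod 2657)
2436·298 = 725928 ≡ 567 (mod 2657)
1603 ≠ 567, so verification fails.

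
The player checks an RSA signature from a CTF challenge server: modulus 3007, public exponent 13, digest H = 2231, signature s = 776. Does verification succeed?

Squares mod 3007: s^1≡776, s^2≡776, s^4≡776, s^8≡776
13 = 8 + 4 + 1, so s^13 ≡ 776·776·776 ≡ 776 (mod 3007)
776 ≠ 2231, so verification fails.

fails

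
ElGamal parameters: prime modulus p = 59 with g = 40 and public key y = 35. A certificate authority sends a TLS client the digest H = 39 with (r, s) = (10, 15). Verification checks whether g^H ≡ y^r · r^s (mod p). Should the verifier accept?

reject

Left side g^H mod p:
40^2 = 1600 ≡ 7
40^4 ≡ 7^2 = 49
40^8 ≡ 49^2 = 2401 ≡ 41
40^16 ≡ 41^2 = 1681 ≡ 29
40^32 ≡ 29^2 = 841 ≡ 15
39 = 32 + 4 + 2 + 1, so 40^39 ≡ 15·49·7·40 ≡ 8 (mod 59)
Right side y^r · r^s mod p:
35^2 = 1225 ≡ 45
35^4 ≡ 45^2 = 2025 ≡ 19
35^8 ≡ 19^2 = 361 ≡ 7
10 = 8 + 2, so 35^10 ≡ 7·45 ≡ 20 (mod 59)
10^2 = 100 ≡ 41
10^4 ≡ 41^2 = 1681 ≡ 29
10^8 ≡ 29^2 = 841 ≡ 15
15 = 8 + 4 + 2 + 1, so 10^15 ≡ 15·29·41·10 ≡ 52 (mod 59)
20·52 = 1040 ≡ 37 (mod 59)
8 ≠ 37, so verification fails.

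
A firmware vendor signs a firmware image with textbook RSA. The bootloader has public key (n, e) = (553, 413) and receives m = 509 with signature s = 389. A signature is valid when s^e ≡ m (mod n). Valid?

no

s^2 ≡ 389^2 = 151321 ≡ 352
s^4 ≡ 352^2 = 123904 ≡ 32
s^8 ≡ 32^2 = 1024 ≡ 471
s^16 ≡ 471^2 = 221841 ≡ 88
s^32 ≡ 88^2 = 7744 ≡ 2
s^64 ≡ 2^2 = 4
s^128 ≡ 4^2 = 16
s^256 ≡ 16^2 = 256
413 = 256 + 128 + 16 + 8 + 4 + 1, so s^413 ≡ 256·16·88·471·32·389 ≡ 44 (mod 553)
44 ≠ 509, so verification fails.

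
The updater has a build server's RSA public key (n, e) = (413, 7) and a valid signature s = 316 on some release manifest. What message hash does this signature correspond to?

s^2 ≡ 316^2 = 99856 ≡ 323
s^4 ≡ 323^2 = 104329 ≡ 253
7 = 4 + 2 + 1, so s^7 ≡ 253·323·316 ≡ 379 (mod 413)

379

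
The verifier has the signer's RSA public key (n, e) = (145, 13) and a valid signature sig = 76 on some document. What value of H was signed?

Squares mod 145: sig^1≡76, sig^2≡121, sig^4≡141, sig^8≡16
13 = 8 + 4 + 1, so sig^13 ≡ 16·141·76 ≡ 66 (mod 145)

66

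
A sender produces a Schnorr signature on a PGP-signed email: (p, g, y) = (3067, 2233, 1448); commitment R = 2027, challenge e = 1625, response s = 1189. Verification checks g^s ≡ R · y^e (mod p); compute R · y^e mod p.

1448^1625 mod 3067 = 1202
R · y^e ≡ 2027·1202 = 2436454 ≡ 1256 (mod 3067)

1256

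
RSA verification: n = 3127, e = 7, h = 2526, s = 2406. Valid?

Squares mod 3127: s^1≡2406, s^2≡759, s^4≡713
7 = 4 + 2 + 1, so s^7 ≡ 713·759·2406 ≡ 2526 (mod 3127)
2526 = h, so the signature checks out.

yes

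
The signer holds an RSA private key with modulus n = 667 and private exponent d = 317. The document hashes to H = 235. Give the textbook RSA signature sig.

H^2 ≡ 235^2 = 55225 ≡ 531
H^4 ≡ 531^2 = 281961 ≡ 487
H^8 ≡ 487^2 = 237169 ≡ 384
H^16 ≡ 384^2 = 147456 ≡ 49
H^32 ≡ 49^2 = 2401 ≡ 400
H^64 ≡ 400^2 = 160000 ≡ 587
H^128 ≡ 587^2 = 344569 ≡ 397
H^256 ≡ 397^2 = 157609 ≡ 197
317 = 256 + 32 + 16 + 8 + 4 + 1, so H^317 ≡ 197·400·49·384·487·235 ≡ 195 (mod 667)

195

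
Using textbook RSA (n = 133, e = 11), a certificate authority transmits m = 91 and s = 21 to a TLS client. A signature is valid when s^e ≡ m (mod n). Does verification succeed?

passes

s^2 ≡ 21^2 = 441 ≡ 42
s^4 ≡ 42^2 = 1764 ≡ 35
s^8 ≡ 35^2 = 1225 ≡ 28
11 = 8 + 2 + 1, so s^11 ≡ 28·42·21 ≡ 91 (mod 133)
s^11 mod 133 = 91 matches m.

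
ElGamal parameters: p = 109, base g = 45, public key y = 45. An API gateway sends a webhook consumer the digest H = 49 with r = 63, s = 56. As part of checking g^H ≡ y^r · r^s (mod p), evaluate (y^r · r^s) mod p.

45^2 = 2025 ≡ 63
45^4 ≡ 63^2 = 3969 ≡ 45
45^8 ≡ 45^2 = 2025 ≡ 63
45^16 ≡ 63^2 = 3969 ≡ 45
45^32 ≡ 45^2 = 2025 ≡ 63
63 = 32 + 16 + 8 + 4 + 2 + 1, so 45^63 ≡ 63·45·63·45·63·45 ≡ 1 (mod 109)
63^2 = 3969 ≡ 45
63^4 ≡ 45^2 = 2025 ≡ 63
63^8 ≡ 63^2 = 3969 ≡ 45
63^16 ≡ 45^2 = 2025 ≡ 63
63^32 ≡ 63^2 = 3969 ≡ 45
56 = 32 + 16 + 8, so 63^56 ≡ 45·63·45 ≡ 45 (mod 109)
y^r · r^s ≡ 1·45 = 45 ≡ 45 (mod 109)

45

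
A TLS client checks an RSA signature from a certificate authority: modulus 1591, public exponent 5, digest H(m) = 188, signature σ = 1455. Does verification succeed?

Squares mod 1591: σ^1≡1455, σ^2≡995, σ^4≡423
5 = 4 + 1, so σ^5 ≡ 423·1455 ≡ 1339 (mod 1591)
The recovered value 1339 does not match the digest 188.

fails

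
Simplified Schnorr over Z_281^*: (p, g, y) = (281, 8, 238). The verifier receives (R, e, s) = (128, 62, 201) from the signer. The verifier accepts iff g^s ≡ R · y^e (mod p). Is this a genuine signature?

genuine

g^s mod p:
8^2 = 64
8^4 ≡ 64^2 = 4096 ≡ 162
8^8 ≡ 162^2 = 26244 ≡ 111
8^16 ≡ 111^2 = 12321 ≡ 238
8^32 ≡ 238^2 = 56644 ≡ 163
8^64 ≡ 163^2 = 26569 ≡ 155
8^128 ≡ 155^2 = 24025 ≡ 140
201 = 128 + 64 + 8 + 1, so 8^201 ≡ 140·155·111·8 ≡ 25 (mod 281)
R · y^e mod p:
238^2 = 56644 ≡ 163
238^4 ≡ 163^2 = 26569 ≡ 155
238^8 ≡ 155^2 = 24025 ≡ 140
238^16 ≡ 140^2 = 19600 ≡ 211
238^32 ≡ 211^2 = 44521 ≡ 123
62 = 32 + 16 + 8 + 4 + 2, so 238^62 ≡ 123·211·140·155·163 ≡ 279 (mod 281)
128·279 = 35712 ≡ 25 (mod 281)
25 ≡ 25 (mod 281); signature holds.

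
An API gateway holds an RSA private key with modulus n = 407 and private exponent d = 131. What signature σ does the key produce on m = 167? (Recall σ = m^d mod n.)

200

m^2 ≡ 167^2 = 27889 ≡ 213
m^4 ≡ 213^2 = 45369 ≡ 192
m^8 ≡ 192^2 = 36864 ≡ 234
m^16 ≡ 234^2 = 54756 ≡ 218
m^32 ≡ 218^2 = 47524 ≡ 312
m^64 ≡ 312^2 = 97344 ≡ 71
m^128 ≡ 71^2 = 5041 ≡ 157
131 = 128 + 2 + 1, so m^131 ≡ 157·213·167 ≡ 200 (mod 407)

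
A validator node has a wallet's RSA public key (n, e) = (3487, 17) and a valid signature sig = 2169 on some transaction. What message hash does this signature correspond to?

Squares mod 3487: sig^1≡2169, sig^2≡598, sig^4≡1930, sig^8≡784, sig^16≡944
17 = 16 + 1, so sig^17 ≡ 944·2169 ≡ 667 (mod 3487)

667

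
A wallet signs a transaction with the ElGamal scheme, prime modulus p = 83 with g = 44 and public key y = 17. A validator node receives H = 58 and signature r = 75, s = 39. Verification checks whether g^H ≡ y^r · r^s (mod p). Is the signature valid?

invalid

Left side g^H mod p:
44^2 = 1936 ≡ 27
44^4 ≡ 27^2 = 729 ≡ 65
44^8 ≡ 65^2 = 4225 ≡ 75
44^16 ≡ 75^2 = 5625 ≡ 64
44^32 ≡ 64^2 = 4096 ≡ 29
58 = 32 + 16 + 8 + 2, so 44^58 ≡ 29·64·75·27 ≡ 77 (mod 83)
Right side y^r · r^s mod p:
17^2 = 289 ≡ 40
17^4 ≡ 40^2 = 1600 ≡ 23
17^8 ≡ 23^2 = 529 ≡ 31
17^16 ≡ 31^2 = 961 ≡ 48
17^32 ≡ 48^2 = 2304 ≡ 63
17^64 ≡ 63^2 = 3969 ≡ 68
75 = 64 + 8 + 2 + 1, so 17^75 ≡ 68·31·40·17 ≡ 30 (mod 83)
75^2 = 5625 ≡ 64
75^4 ≡ 64^2 = 4096 ≡ 29
75^8 ≡ 29^2 = 841 ≡ 11
75^16 ≡ 11^2 = 121 ≡ 38
75^32 ≡ 38^2 = 1444 ≡ 33
39 = 32 + 4 + 2 + 1, so 75^39 ≡ 33·29·64·75 ≡ 48 (mod 83)
30·48 = 1440 ≡ 29 (mod 83)
77 ≠ 29, so verification fails.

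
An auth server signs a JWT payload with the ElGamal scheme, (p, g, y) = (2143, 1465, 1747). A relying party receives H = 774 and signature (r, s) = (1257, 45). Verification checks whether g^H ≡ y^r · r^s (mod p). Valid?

Left side g^H mod p:
1465^2 = 2146225 ≡ 1082
1465^4 ≡ 1082^2 = 1170724 ≡ 646
1465^8 ≡ 646^2 = 417316 ≡ 1574
1465^16 ≡ 1574^2 = 2477476 ≡ 168
1465^32 ≡ 168^2 = 28224 ≡ 365
1465^64 ≡ 365^2 = 133225 ≡ 359
1465^128 ≡ 359^2 = 128881 ≡ 301
1465^256 ≡ 301^2 = 90601 ≡ 595
1465^512 ≡ 595^2 = 354025 ≡ 430
774 = 512 + 256 + 4 + 2, so 1465^774 ≡ 430·595·646·1082 ≡ 1291 (mod 2143)
Right side y^r · r^s mod p:
1747^2 = 3052009 ≡ 377
1747^4 ≡ 377^2 = 142129 ≡ 691
1747^8 ≡ 691^2 = 477481 ≡ 1735
1747^16 ≡ 1735^2 = 3010225 ≡ 1453
1747^32 ≡ 1453^2 = 2111209 ≡ 354
1747^64 ≡ 354^2 = 125316 ≡ 1022
1747^128 ≡ 1022^2 = 1044484 ≡ 843
1747^256 ≡ 843^2 = 710649 ≡ 1316
1747^512 ≡ 1316^2 = 1731856 ≡ 312
1747^1024 ≡ 312^2 = 97344 ≡ 909
1257 = 1024 + 128 + 64 + 32 + 8 + 1, so 1747^1257 ≡ 909·843·1022·354·1735·1747 ≡ 890 (mod 2143)
1257^2 = 1580049 ≡ 658
1257^4 ≡ 658^2 = 432964 ≡ 78
1257^8 ≡ 78^2 = 6084 ≡ 1798
1257^16 ≡ 1798^2 = 3232804 ≡ 1160
1257^32 ≡ 1160^2 = 1345600 ≡ 1939
45 = 32 + 8 + 4 + 1, so 1257^45 ≡ 1939·1798·78·1257 ≡ 336 (mod 2143)
890·336 = 299040 ≡ 1163 (mod 2143)
1291 ≠ 1163, so verification fails.

no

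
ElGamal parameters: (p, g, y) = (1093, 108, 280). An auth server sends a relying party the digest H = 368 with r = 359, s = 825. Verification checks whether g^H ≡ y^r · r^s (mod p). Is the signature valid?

Left side g^H mod p:
108^368 mod 1093 = 1000
Right side y^r · r^s mod p:
280^359 mod 1093 = 1070
359^825 mod 1093 = 1002
1070·1002 = 1072140 ≡ 1000 (mod 1093)
1000 ≡ 1000 (mod 1093), so the signature is genuine.

valid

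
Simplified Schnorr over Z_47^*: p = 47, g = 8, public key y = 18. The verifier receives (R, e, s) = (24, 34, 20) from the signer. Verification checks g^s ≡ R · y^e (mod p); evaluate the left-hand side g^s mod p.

28

8^2 = 64 ≡ 17
8^4 ≡ 17^2 = 289 ≡ 7
8^8 ≡ 7^2 = 49 ≡ 2
8^16 ≡ 2^2 = 4
20 = 16 + 4, so 8^20 ≡ 4·7 ≡ 28 (mod 47)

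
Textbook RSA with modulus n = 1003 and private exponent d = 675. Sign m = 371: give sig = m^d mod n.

m^2 ≡ 371^2 = 137641 ≡ 230
m^4 ≡ 230^2 = 52900 ≡ 744
m^8 ≡ 744^2 = 553536 ≡ 883
m^16 ≡ 883^2 = 779689 ≡ 358
m^32 ≡ 358^2 = 128164 ≡ 783
m^64 ≡ 783^2 = 613089 ≡ 256
m^128 ≡ 256^2 = 65536 ≡ 341
m^256 ≡ 341^2 = 116281 ≡ 936
m^512 ≡ 936^2 = 876096 ≡ 477
675 = 512 + 128 + 32 + 2 + 1, so m^675 ≡ 477·341·783·230·371 ≡ 942 (mod 1003)

942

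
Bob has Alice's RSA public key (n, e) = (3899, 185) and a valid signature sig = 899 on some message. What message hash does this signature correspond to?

3330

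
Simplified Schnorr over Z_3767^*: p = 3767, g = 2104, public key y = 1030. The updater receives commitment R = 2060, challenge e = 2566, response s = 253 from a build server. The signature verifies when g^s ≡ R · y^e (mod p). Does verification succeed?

g^s mod p:
2104^2 = 4426816 ≡ 591
2104^4 ≡ 591^2 = 349281 ≡ 2717
2104^8 ≡ 2717^2 = 7382089 ≡ 2536
2104^16 ≡ 2536^2 = 6431296 ≡ 1027
2104^32 ≡ 1027^2 = 1054729 ≡ 3736
2104^64 ≡ 3736^2 = 13957696 ≡ 961
2104^128 ≡ 961^2 = 923521 ≡ 606
253 = 128 + 64 + 32 + 16 + 8 + 4 + 1, so 2104^253 ≡ 606·961·3736·1027·2536·2717·2104 ≡ 782 (mod 3767)
R · y^e mod p:
1030^2 = 1060900 ≡ 2373
1030^4 ≡ 2373^2 = 5631129 ≡ 3231
1030^8 ≡ 3231^2 = 10439361 ≡ 1004
1030^16 ≡ 1004^2 = 1008016 ≡ 2227
1030^32 ≡ 2227^2 = 4959529 ≡ 2157
1030^64 ≡ 2157^2 = 4652649 ≡ 404
1030^128 ≡ 404^2 = 163216 ≡ 1235
1030^256 ≡ 1235^2 = 1525225 ≡ 3357
1030^512 ≡ 3357^2 = 11269449 ≡ 2352
1030^1024 ≡ 2352^2 = 5531904 ≡ 1948
1030^2048 ≡ 1948^2 = 3794704 ≡ 1335
2566 = 2048 + 512 + 4 + 2, so 1030^2566 ≡ 1335·2352·3231·2373 ≡ 3428 (mod 3767)
2060·3428 = 7061680 ≡ 2322 (mod 3767)
782 ≠ 2322; the check fails.

fails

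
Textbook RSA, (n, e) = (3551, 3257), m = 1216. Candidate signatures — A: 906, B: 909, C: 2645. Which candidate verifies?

A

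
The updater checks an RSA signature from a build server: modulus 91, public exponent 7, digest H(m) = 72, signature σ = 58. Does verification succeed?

σ^2 ≡ 58^2 = 3364 ≡ 88
σ^4 ≡ 88^2 = 7744 ≡ 9
7 = 4 + 2 + 1, so σ^7 ≡ 9·88·58 ≡ 72 (mod 91)
Since 72 equals the digest 72, verification succeeds.

passes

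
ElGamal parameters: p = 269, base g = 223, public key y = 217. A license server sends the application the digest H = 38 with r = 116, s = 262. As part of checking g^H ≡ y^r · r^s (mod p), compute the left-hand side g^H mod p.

89

Squares mod 269: 223^1≡223, 223^2≡233, 223^4≡220, 223^8≡249, 223^16≡131, 223^32≡214
38 = 32 + 4 + 2, so 223^38 ≡ 214·220·233 ≡ 89 (mod 269)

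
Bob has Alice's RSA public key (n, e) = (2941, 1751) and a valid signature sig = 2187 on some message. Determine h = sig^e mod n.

2740

Squares mod 2941: sig^1≡2187, sig^2≡903, sig^4≡752, sig^8≡832, sig^16≡1089, sig^32≡698, sig^64≡1939, sig^128≡1123, sig^256≡2381, sig^512≡1854, sig^1024≡2228
1751 = 1024 + 512 + 128 + 64 + 16 + 4 + 2 + 1, so sig^1751 ≡ 2228·1854·1123·1939·1089·752·903·2187 ≡ 2740 (mod 2941)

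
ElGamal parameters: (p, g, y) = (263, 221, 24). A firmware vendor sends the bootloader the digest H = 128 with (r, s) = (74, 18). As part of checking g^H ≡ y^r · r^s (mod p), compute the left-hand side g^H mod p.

145

221^2 = 48841 ≡ 186
221^4 ≡ 186^2 = 34596 ≡ 143
221^8 ≡ 143^2 = 20449 ≡ 198
221^16 ≡ 198^2 = 39204 ≡ 17
221^32 ≡ 17^2 = 289 ≡ 26
221^64 ≡ 26^2 = 676 ≡ 150
221^128 ≡ 150^2 = 22500 ≡ 145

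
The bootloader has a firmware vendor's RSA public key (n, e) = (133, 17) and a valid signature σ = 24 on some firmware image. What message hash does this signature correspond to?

Squares mod 133: σ^1≡24, σ^2≡44, σ^4≡74, σ^8≡23, σ^16≡130
17 = 16 + 1, so σ^17 ≡ 130·24 ≡ 61 (mod 133)

61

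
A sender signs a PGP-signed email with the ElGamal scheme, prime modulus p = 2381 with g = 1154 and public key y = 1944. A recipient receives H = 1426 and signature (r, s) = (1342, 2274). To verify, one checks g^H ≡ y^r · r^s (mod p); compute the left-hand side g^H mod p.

1154^2 = 1331716 ≡ 737
1154^4 ≡ 737^2 = 543169 ≡ 301
1154^8 ≡ 301^2 = 90601 ≡ 123
1154^16 ≡ 123^2 = 15129 ≡ 843
1154^32 ≡ 843^2 = 710649 ≡ 1111
1154^64 ≡ 1111^2 = 1234321 ≡ 963
1154^128 ≡ 963^2 = 927369 ≡ 1160
1154^256 ≡ 1160^2 = 1345600 ≡ 335
1154^512 ≡ 335^2 = 112225 ≡ 318
1154^1024 ≡ 318^2 = 101124 ≡ 1122
1426 = 1024 + 256 + 128 + 16 + 2, so 1154^1426 ≡ 1122·335·1160·843·737 ≡ 1811 (mod 2381)

1811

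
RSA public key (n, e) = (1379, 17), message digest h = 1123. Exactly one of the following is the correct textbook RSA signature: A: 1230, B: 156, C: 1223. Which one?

C

Candidate A: Squares mod 1379: 1230^1≡1230, 1230^2≡137, 1230^4≡842, 1230^8≡158, 1230^16≡142; 17 = 16 + 1, so 1230^17 ≡ 142·1230 ≡ 906 (mod 1379)
Candidate B: Squares mod 1379: 156^1≡156, 156^2≡893, 156^4≡387, 156^8≡837, 156^16≡37; 17 = 16 + 1, so 156^17 ≡ 37·156 ≡ 256 (mod 1379)
Candidate C: Squares mod 1379: 1223^1≡1223, 1223^2≡893, 1223^4≡387, 1223^8≡837, 1223^16≡37; 17 = 16 + 1, so 1223^17 ≡ 37·1223 ≡ 1123 (mod 1379)
  → matches h = 1123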